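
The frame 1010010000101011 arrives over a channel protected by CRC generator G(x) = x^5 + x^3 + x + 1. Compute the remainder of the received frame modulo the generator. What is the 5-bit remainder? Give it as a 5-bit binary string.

01101

Modulo-2 division of 1010010000101011 by 101011:
  pos 0: 101001 XOR 101011 = 000010
  pos 4: 100000 XOR 101011 = 001011
  pos 6: 101110 XOR 101011 = 000101
  pos 9: 101101 XOR 101011 = 000110
Remainder = 01101 (nonzero — an error is detected).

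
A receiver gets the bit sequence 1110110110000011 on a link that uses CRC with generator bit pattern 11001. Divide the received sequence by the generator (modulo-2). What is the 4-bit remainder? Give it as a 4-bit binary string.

0110

Modulo-2 division of 1110110110000011 by 11001:
  pos 0: 11101 XOR 11001 = 00100
  pos 2: 10010 XOR 11001 = 01011
  pos 3: 10111 XOR 11001 = 01110
  pos 4: 11101 XOR 11001 = 00100
  pos 6: 10000 XOR 11001 = 01001
  pos 7: 10010 XOR 11001 = 01011
  pos 8: 10110 XOR 11001 = 01111
  pos 9: 11110 XOR 11001 = 00111
  pos 11: 11111 XOR 11001 = 00110
Remainder = 0110 (nonzero — an error is detected).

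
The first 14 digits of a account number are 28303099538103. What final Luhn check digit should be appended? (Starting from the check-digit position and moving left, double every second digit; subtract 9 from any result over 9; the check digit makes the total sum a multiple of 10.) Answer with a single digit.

Partial digits right→left: 3 0 1 8 3 5 9 9 0 3 0 3 8 2
Double every second digit counting from the check-digit position (so the 1st, 3rd, 5th, ... of the partial from the right).
  doubled (with −9 where >9): 6 2 6 9 0 0 7 → sum 30
  kept as-is: 0 8 5 9 3 3 2 → sum 30
Total = 30 + 30 = 60.
Check digit = (10 − (60 mod 10)) mod 10 = 0.

0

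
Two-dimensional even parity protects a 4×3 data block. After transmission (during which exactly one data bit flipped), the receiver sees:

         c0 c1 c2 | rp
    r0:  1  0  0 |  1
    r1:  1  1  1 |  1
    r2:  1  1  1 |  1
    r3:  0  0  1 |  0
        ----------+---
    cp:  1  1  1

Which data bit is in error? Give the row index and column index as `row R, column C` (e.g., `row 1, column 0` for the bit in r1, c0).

row 3, column 1

Recompute each row's even parity and compare to rp:
  r0: data parity 1, sent rp 1 → ok
  r1: data parity 1, sent rp 1 → ok
  r2: data parity 1, sent rp 1 → ok
  r3: data parity 1, sent rp 0 → mismatch
Recompute each column's even parity and compare to cp:
  c0: data parity 1, sent cp 1 → ok
  c1: data parity 0, sent cp 1 → mismatch
  c2: data parity 1, sent cp 1 → ok
Exactly one row (r3) and one column (c1) fail → the flipped bit is at their intersection.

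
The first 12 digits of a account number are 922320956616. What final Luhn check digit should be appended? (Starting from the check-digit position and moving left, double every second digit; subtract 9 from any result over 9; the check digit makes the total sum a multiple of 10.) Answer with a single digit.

Partial digits right→left: 6 1 6 6 5 9 0 2 3 2 2 9
Double every second digit counting from the check-digit position (so the 1st, 3rd, 5th, ... of the partial from the right).
  doubled (with −9 where >9): 3 3 1 0 6 4 → sum 17
  kept as-is: 1 6 9 2 2 9 → sum 29
Total = 17 + 29 = 46.
Check digit = (10 − (46 mod 10)) mod 10 = 4.

4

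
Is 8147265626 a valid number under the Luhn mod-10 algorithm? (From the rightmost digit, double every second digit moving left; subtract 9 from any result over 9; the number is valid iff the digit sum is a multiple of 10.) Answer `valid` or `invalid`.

From the right, keep odd positions and double even positions (subtract 9 from any doubled value over 9):
  doubled (positions 2,4,...): 4 1 4 8 7 → sum 24
  kept (positions 1,3,...): 6 6 6 7 1 → sum 26
Total = 50.
50 mod 10 = 0, so the number is valid.

valid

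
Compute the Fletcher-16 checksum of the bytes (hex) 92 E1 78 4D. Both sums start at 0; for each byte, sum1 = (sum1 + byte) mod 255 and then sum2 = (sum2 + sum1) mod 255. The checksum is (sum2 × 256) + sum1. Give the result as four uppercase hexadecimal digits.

2E3A

Running sums (mod 255):
  after byte 0 (92): sum1=146, sum2=146
  after byte 1 (E1): sum1=116, sum2=7
  after byte 2 (78): sum1=236, sum2=243
  after byte 3 (4D): sum1=58, sum2=46
Checksum = sum2·256 + sum1 = 46·256 + 58 = 11834 = 0x2E3A.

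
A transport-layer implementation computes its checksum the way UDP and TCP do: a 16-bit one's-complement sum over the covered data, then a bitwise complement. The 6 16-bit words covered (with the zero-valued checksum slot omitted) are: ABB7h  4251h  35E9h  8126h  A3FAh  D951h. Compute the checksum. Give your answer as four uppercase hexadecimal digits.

DD9A

One's-complement addition (fold any carry out of bit 15 back into bit 0):
  0xABB7 + 0x4251 = 0x0EE08
  0xEE08 + 0x35E9 = 0x123F1 → wrap carry → 0x23F2
  0x23F2 + 0x8126 = 0x0A518
  0xA518 + 0xA3FA = 0x14912 → wrap carry → 0x4913
  0x4913 + 0xD951 = 0x12264 → wrap carry → 0x2265
One's-complement sum = 0x2265.
Checksum = ~0x2265 & 0xFFFF = 0xDD9A.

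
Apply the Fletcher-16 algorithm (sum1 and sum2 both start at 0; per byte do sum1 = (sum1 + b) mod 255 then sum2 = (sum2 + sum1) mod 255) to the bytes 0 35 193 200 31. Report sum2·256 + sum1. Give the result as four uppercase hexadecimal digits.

82CC

Running sums (mod 255):
  after byte 0 (0): sum1=0, sum2=0
  after byte 1 (35): sum1=35, sum2=35
  after byte 2 (193): sum1=228, sum2=8
  after byte 3 (200): sum1=173, sum2=181
  after byte 4 (31): sum1=204, sum2=130
Checksum = sum2·256 + sum1 = 130·256 + 204 = 33484 = 0x82CC.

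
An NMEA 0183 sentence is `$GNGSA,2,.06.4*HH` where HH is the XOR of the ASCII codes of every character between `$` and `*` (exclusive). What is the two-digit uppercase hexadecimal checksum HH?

5C

XOR the ASCII codes of the payload characters:
  'G' = 0x47 → acc = 0x47
  'N' = 0x4E → acc = 0x09
  'G' = 0x47 → acc = 0x4E
  'S' = 0x53 → acc = 0x1D
  'A' = 0x41 → acc = 0x5C
  ',' = 0x2C → acc = 0x70
  '2' = 0x32 → acc = 0x42
  ',' = 0x2C → acc = 0x6E
  '.' = 0x2E → acc = 0x40
  '0' = 0x30 → acc = 0x70
  '6' = 0x36 → acc = 0x46
  '.' = 0x2E → acc = 0x68
  '4' = 0x34 → acc = 0x5C
Checksum = 0x5C.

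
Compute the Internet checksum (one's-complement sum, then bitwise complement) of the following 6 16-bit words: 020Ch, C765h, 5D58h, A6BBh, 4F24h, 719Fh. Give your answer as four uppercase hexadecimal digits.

71B6

One's-complement addition (fold any carry out of bit 15 back into bit 0):
  0x020C + 0xC765 = 0x0C971
  0xC971 + 0x5D58 = 0x126C9 → wrap carry → 0x26CA
  0x26CA + 0xA6BB = 0x0CD85
  0xCD85 + 0x4F24 = 0x11CA9 → wrap carry → 0x1CAA
  0x1CAA + 0x719F = 0x08E49
One's-complement sum = 0x8E49.
Checksum = ~0x8E49 & 0xFFFF = 0x71B6.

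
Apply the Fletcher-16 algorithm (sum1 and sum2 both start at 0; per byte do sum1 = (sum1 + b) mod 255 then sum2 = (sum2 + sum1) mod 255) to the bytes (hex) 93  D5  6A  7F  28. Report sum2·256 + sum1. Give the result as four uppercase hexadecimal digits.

9F7B

Running sums (mod 255):
  after byte 0 (93): sum1=147, sum2=147
  after byte 1 (D5): sum1=105, sum2=252
  after byte 2 (6A): sum1=211, sum2=208
  after byte 3 (7F): sum1=83, sum2=36
  after byte 4 (28): sum1=123, sum2=159
Checksum = sum2·256 + sum1 = 159·256 + 123 = 40827 = 0x9F7B.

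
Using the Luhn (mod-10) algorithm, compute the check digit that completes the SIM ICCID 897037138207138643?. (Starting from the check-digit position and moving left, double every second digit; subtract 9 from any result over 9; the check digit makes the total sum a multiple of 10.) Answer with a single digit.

Partial digits right→left: 3 4 6 8 3 1 7 0 2 8 3 1 7 3 0 7 9 8
Double every second digit counting from the check-digit position (so the 1st, 3rd, 5th, ... of the partial from the right).
  doubled (with −9 where >9): 6 3 6 5 4 6 5 0 9 → sum 44
  kept as-is: 4 8 1 0 8 1 3 7 8 → sum 40
Total = 44 + 40 = 84.
Check digit = (10 − (84 mod 10)) mod 10 = 6.

6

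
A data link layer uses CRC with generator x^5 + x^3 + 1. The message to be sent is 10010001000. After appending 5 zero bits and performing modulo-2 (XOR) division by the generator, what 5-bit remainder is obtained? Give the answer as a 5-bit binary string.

00010

Append 5 zeros: 1001000100000000. Divide by 101001 (XOR where the leading bit is 1):
  pos 0: 100100 XOR 101001 = 001101
  pos 2: 110101 XOR 101001 = 011100
  pos 3: 111000 XOR 101001 = 010001
  pos 4: 100010 XOR 101001 = 001011
  pos 6: 101100 XOR 101001 = 000101
  pos 9: 101000 XOR 101001 = 000001
Remainder (last 5 bits) = 00010. This is the CRC / FCS.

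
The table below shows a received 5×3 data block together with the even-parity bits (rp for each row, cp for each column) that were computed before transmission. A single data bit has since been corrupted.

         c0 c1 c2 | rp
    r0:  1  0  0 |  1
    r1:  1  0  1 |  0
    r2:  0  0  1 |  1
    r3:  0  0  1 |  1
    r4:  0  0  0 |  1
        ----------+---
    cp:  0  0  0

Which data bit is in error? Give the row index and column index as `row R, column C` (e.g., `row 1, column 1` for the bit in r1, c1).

row 4, column 2

Recompute each row's even parity and compare to rp:
  r0: data parity 1, sent rp 1 → ok
  r1: data parity 0, sent rp 0 → ok
  r2: data parity 1, sent rp 1 → ok
  r3: data parity 1, sent rp 1 → ok
  r4: data parity 0, sent rp 1 → mismatch
Recompute each column's even parity and compare to cp:
  c0: data parity 0, sent cp 0 → ok
  c1: data parity 0, sent cp 0 → ok
  c2: data parity 1, sent cp 0 → mismatch
Exactly one row (r4) and one column (c2) fail → the flipped bit is at their intersection.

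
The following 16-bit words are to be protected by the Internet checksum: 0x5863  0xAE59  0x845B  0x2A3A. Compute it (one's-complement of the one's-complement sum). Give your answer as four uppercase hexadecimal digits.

4AAD

One's-complement addition (fold any carry out of bit 15 back into bit 0):
  0x5863 + 0xAE59 = 0x106BC → wrap carry → 0x06BD
  0x06BD + 0x845B = 0x08B18
  0x8B18 + 0x2A3A = 0x0B552
One's-complement sum = 0xB552.
Checksum = ~0xB552 & 0xFFFF = 0x4AAD.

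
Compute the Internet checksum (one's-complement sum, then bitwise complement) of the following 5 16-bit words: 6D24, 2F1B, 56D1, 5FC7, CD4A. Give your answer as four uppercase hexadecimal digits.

One's-complement addition (fold any carry out of bit 15 back into bit 0):
  0x6D24 + 0x2F1B = 0x09C3F
  0x9C3F + 0x56D1 = 0x0F310
  0xF310 + 0x5FC7 = 0x152D7 → wrap carry → 0x52D8
  0x52D8 + 0xCD4A = 0x12022 → wrap carry → 0x2023
One's-complement sum = 0x2023.
Checksum = ~0x2023 & 0xFFFF = 0xDFDC.

DFDC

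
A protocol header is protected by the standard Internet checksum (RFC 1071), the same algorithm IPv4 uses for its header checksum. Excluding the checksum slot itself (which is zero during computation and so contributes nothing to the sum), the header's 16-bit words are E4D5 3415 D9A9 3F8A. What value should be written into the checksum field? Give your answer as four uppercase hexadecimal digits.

One's-complement addition (fold any carry out of bit 15 back into bit 0):
  0xE4D5 + 0x3415 = 0x118EA → wrap carry → 0x18EB
  0x18EB + 0xD9A9 = 0x0F294
  0xF294 + 0x3F8A = 0x1321E → wrap carry → 0x321F
One's-complement sum = 0x321F.
Checksum = ~0x321F & 0xFFFF = 0xCDE0.

CDE0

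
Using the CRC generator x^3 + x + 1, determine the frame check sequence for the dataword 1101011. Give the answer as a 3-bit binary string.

Append 3 zeros: 1101011000. Divide by 1011 (XOR where the leading bit is 1):
  pos 0: 1101 XOR 1011 = 0110
  pos 1: 1100 XOR 1011 = 0111
  pos 2: 1111 XOR 1011 = 0100
  pos 3: 1001 XOR 1011 = 0010
  pos 5: 1000 XOR 1011 = 0011
Remainder (last 3 bits) = 110. This is the CRC / FCS.

110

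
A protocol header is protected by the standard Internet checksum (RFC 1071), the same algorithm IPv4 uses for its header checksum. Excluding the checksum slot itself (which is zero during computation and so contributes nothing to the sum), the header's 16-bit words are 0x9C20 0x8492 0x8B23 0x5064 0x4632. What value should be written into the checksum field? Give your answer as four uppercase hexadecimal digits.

One's-complement addition (fold any carry out of bit 15 back into bit 0):
  0x9C20 + 0x8492 = 0x120B2 → wrap carry → 0x20B3
  0x20B3 + 0x8B23 = 0x0ABD6
  0xABD6 + 0x5064 = 0x0FC3A
  0xFC3A + 0x4632 = 0x1426C → wrap carry → 0x426D
One's-complement sum = 0x426D.
Checksum = ~0x426D & 0xFFFF = 0xBD92.

BD92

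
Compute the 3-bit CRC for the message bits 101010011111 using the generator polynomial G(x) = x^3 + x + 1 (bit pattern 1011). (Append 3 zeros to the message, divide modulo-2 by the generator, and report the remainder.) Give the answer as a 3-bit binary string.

011

Append 3 zeros: 101010011111000. Divide by 1011 (XOR where the leading bit is 1):
  pos 0: 1010 XOR 1011 = 0001
  pos 3: 1100 XOR 1011 = 0111
  pos 4: 1111 XOR 1011 = 0100
  pos 5: 1001 XOR 1011 = 0010
  pos 7: 1011 XOR 1011 = 0000
  pos 11: 1000 XOR 1011 = 0011
Remainder (last 3 bits) = 011. This is the CRC / FCS.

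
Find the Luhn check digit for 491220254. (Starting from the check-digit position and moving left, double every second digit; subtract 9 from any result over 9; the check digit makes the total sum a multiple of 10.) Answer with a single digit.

8

Partial digits right→left: 4 5 2 0 2 2 1 9 4
Double every second digit counting from the check-digit position (so the 1st, 3rd, 5th, ... of the partial from the right).
  doubled (with −9 where >9): 8 4 4 2 8 → sum 26
  kept as-is: 5 0 2 9 → sum 16
Total = 26 + 16 = 42.
Check digit = (10 − (42 mod 10)) mod 10 = 8.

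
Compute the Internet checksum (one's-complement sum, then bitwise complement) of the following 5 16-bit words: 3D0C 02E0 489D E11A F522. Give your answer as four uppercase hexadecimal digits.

One's-complement addition (fold any carry out of bit 15 back into bit 0):
  0x3D0C + 0x02E0 = 0x03FEC
  0x3FEC + 0x489D = 0x08889
  0x8889 + 0xE11A = 0x169A3 → wrap carry → 0x69A4
  0x69A4 + 0xF522 = 0x15EC6 → wrap carry → 0x5EC7
One's-complement sum = 0x5EC7.
Checksum = ~0x5EC7 & 0xFFFF = 0xA138.

A138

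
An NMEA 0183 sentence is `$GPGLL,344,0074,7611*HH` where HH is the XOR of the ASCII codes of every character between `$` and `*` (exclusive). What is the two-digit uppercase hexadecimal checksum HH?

XOR the ASCII codes of the payload characters:
  'G' = 0x47 → acc = 0x47
  'P' = 0x50 → acc = 0x17
  'G' = 0x47 → acc = 0x50
  'L' = 0x4C → acc = 0x1C
  'L' = 0x4C → acc = 0x50
  ',' = 0x2C → acc = 0x7C
  '3' = 0x33 → acc = 0x4F
  '4' = 0x34 → acc = 0x7B
  '4' = 0x34 → acc = 0x4F
  ',' = 0x2C → acc = 0x63
  '0' = 0x30 → acc = 0x53
  '0' = 0x30 → acc = 0x63
  '7' = 0x37 → acc = 0x54
  '4' = 0x34 → acc = 0x60
  ',' = 0x2C → acc = 0x4C
  '7' = 0x37 → acc = 0x7B
  '6' = 0x36 → acc = 0x4D
  '1' = 0x31 → acc = 0x7C
  '1' = 0x31 → acc = 0x4D
Checksum = 0x4D.

4D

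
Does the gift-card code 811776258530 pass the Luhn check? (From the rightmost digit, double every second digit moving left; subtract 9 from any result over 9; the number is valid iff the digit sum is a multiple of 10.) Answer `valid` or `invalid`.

From the right, keep odd positions and double even positions (subtract 9 from any doubled value over 9):
  doubled (positions 2,4,...): 6 7 4 5 2 7 → sum 31
  kept (positions 1,3,...): 0 5 5 6 7 1 → sum 24
Total = 55.
55 mod 10 = 5, so the number is invalid.

invalid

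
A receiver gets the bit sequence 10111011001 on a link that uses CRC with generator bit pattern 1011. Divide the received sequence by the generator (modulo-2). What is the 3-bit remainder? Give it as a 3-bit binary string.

Modulo-2 division of 10111011001 by 1011:
  pos 0: 1011 XOR 1011 = 0000
  pos 4: 1011 XOR 1011 = 0000
Remainder = 001 (nonzero — an error is detected).

001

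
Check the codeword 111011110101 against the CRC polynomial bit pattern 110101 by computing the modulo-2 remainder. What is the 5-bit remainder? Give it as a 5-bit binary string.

00100

Modulo-2 division of 111011110101 by 110101:
  pos 0: 111011 XOR 110101 = 001110
  pos 2: 111011 XOR 110101 = 001110
  pos 4: 111001 XOR 110101 = 001100
  pos 6: 110001 XOR 110101 = 000100
Remainder = 00100 (nonzero — an error is detected).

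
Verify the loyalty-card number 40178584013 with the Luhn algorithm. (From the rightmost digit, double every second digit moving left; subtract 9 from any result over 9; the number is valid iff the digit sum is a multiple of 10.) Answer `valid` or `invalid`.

valid

From the right, keep odd positions and double even positions (subtract 9 from any doubled value over 9):
  doubled (positions 2,4,...): 2 8 1 5 0 → sum 16
  kept (positions 1,3,...): 3 0 8 8 1 4 → sum 24
Total = 40.
40 mod 10 = 0, so the number is valid.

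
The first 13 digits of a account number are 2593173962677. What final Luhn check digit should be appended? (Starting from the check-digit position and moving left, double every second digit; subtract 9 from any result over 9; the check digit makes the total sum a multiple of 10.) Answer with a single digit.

Partial digits right→left: 7 7 6 2 6 9 3 7 1 3 9 5 2
Double every second digit counting from the check-digit position (so the 1st, 3rd, 5th, ... of the partial from the right).
  doubled (with −9 where >9): 5 3 3 6 2 9 4 → sum 32
  kept as-is: 7 2 9 7 3 5 → sum 33
Total = 32 + 33 = 65.
Check digit = (10 − (65 mod 10)) mod 10 = 5.

5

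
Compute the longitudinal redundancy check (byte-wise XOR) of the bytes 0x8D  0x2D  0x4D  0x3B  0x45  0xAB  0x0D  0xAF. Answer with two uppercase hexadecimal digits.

9A

XOR the bytes together:
  start with 0x8D
  0x8D ⊕ 0x2D = 0xA0
  0xA0 ⊕ 0x4D = 0xED
  0xED ⊕ 0x3B = 0xD6
  0xD6 ⊕ 0x45 = 0x93
  0x93 ⊕ 0xAB = 0x38
  0x38 ⊕ 0x0D = 0x35
  0x35 ⊕ 0xAF = 0x9A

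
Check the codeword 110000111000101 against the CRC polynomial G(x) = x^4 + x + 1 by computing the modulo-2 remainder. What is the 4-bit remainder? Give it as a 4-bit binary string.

Modulo-2 division of 110000111000101 by 10011:
  pos 0: 11000 XOR 10011 = 01011
  pos 1: 10110 XOR 10011 = 00101
  pos 3: 10111 XOR 10011 = 00100
  pos 5: 10010 XOR 10011 = 00001
  pos 9: 10010 XOR 10011 = 00001
Remainder = 0011 (nonzero — an error is detected).

0011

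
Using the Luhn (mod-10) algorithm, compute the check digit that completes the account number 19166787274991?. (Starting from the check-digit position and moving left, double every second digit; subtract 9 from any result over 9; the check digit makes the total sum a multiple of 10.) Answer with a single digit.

1

Partial digits right→left: 1 9 9 4 7 2 7 8 7 6 6 1 9 1
Double every second digit counting from the check-digit position (so the 1st, 3rd, 5th, ... of the partial from the right).
  doubled (with −9 where >9): 2 9 5 5 5 3 9 → sum 38
  kept as-is: 9 4 2 8 6 1 1 → sum 31
Total = 38 + 31 = 69.
Check digit = (10 − (69 mod 10)) mod 10 = 1.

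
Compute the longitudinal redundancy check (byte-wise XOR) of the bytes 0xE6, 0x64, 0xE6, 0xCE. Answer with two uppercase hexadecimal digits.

AA

XOR the bytes together:
  start with 0xE6
  0xE6 ⊕ 0x64 = 0x82
  0x82 ⊕ 0xE6 = 0x64
  0x64 ⊕ 0xCE = 0xAA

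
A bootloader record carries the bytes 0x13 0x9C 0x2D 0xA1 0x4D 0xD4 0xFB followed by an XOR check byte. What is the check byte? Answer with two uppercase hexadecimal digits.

XOR the bytes together:
  start with 0x13
  0x13 ⊕ 0x9C = 0x8F
  0x8F ⊕ 0x2D = 0xA2
  0xA2 ⊕ 0xA1 = 0x03
  0x03 ⊕ 0x4D = 0x4E
  0x4E ⊕ 0xD4 = 0x9A
  0x9A ⊕ 0xFB = 0x61

61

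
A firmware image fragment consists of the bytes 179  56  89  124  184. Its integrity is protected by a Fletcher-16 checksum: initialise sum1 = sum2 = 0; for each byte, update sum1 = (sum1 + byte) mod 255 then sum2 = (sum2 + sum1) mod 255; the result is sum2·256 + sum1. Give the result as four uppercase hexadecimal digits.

217A

Running sums (mod 255):
  after byte 0 (179): sum1=179, sum2=179
  after byte 1 (56): sum1=235, sum2=159
  after byte 2 (89): sum1=69, sum2=228
  after byte 3 (124): sum1=193, sum2=166
  after byte 4 (184): sum1=122, sum2=33
Checksum = sum2·256 + sum1 = 33·256 + 122 = 8570 = 0x217A.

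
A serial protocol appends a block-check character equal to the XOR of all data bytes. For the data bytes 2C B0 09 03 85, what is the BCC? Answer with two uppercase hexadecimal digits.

XOR the bytes together:
  start with 0x2C
  0x2C ⊕ 0xB0 = 0x9C
  0x9C ⊕ 0x09 = 0x95
  0x95 ⊕ 0x03 = 0x96
  0x96 ⊕ 0x85 = 0x13

13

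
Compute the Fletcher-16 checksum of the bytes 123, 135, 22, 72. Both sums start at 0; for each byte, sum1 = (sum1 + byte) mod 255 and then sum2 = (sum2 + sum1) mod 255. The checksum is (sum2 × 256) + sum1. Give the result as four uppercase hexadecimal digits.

F861

Running sums (mod 255):
  after byte 0 (123): sum1=123, sum2=123
  after byte 1 (135): sum1=3, sum2=126
  after byte 2 (22): sum1=25, sum2=151
  after byte 3 (72): sum1=97, sum2=248
Checksum = sum2·256 + sum1 = 248·256 + 97 = 63585 = 0xF861.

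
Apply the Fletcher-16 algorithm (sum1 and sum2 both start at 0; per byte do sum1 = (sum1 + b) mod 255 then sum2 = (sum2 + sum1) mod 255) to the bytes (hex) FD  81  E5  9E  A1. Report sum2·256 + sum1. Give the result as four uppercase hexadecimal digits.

8CA5

Running sums (mod 255):
  after byte 0 (FD): sum1=253, sum2=253
  after byte 1 (81): sum1=127, sum2=125
  after byte 2 (E5): sum1=101, sum2=226
  after byte 3 (9E): sum1=4, sum2=230
  after byte 4 (A1): sum1=165, sum2=140
Checksum = sum2·256 + sum1 = 140·256 + 165 = 36005 = 0x8CA5.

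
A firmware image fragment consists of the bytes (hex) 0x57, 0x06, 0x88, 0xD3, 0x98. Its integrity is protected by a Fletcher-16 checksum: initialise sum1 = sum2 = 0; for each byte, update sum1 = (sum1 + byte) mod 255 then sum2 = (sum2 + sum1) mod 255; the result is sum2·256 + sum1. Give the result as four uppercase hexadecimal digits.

A652

Running sums (mod 255):
  after byte 0 (0x57): sum1=87, sum2=87
  after byte 1 (0x06): sum1=93, sum2=180
  after byte 2 (0x88): sum1=229, sum2=154
  after byte 3 (0xD3): sum1=185, sum2=84
  after byte 4 (0x98): sum1=82, sum2=166
Checksum = sum2·256 + sum1 = 166·256 + 82 = 42578 = 0xA652.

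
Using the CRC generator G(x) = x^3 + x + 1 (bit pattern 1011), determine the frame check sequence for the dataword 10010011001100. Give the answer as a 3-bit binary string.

Append 3 zeros: 10010011001100000. Divide by 1011 (XOR where the leading bit is 1):
  pos 0: 1001 XOR 1011 = 0010
  pos 2: 1000 XOR 1011 = 0011
  pos 4: 1111 XOR 1011 = 0100
  pos 5: 1000 XOR 1011 = 0011
  pos 7: 1101 XOR 1011 = 0110
  pos 8: 1101 XOR 1011 = 0110
  pos 9: 1100 XOR 1011 = 0111
  pos 10: 1110 XOR 1011 = 0101
  pos 11: 1010 XOR 1011 = 0001
Remainder (last 3 bits) = 100. This is the CRC / FCS.

100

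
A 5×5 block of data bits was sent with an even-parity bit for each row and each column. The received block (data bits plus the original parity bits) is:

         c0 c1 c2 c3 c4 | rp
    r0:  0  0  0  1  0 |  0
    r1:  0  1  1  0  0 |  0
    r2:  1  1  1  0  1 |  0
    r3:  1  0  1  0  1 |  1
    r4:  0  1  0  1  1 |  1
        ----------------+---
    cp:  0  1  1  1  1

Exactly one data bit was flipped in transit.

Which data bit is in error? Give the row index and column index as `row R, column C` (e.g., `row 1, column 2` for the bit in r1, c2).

Recompute each row's even parity and compare to rp:
  r0: data parity 1, sent rp 0 → mismatch
  r1: data parity 0, sent rp 0 → ok
  r2: data parity 0, sent rp 0 → ok
  r3: data parity 1, sent rp 1 → ok
  r4: data parity 1, sent rp 1 → ok
Recompute each column's even parity and compare to cp:
  c0: data parity 0, sent cp 0 → ok
  c1: data parity 1, sent cp 1 → ok
  c2: data parity 1, sent cp 1 → ok
  c3: data parity 0, sent cp 1 → mismatch
  c4: data parity 1, sent cp 1 → ok
Exactly one row (r0) and one column (c3) fail → the flipped bit is at their intersection.

row 0, column 3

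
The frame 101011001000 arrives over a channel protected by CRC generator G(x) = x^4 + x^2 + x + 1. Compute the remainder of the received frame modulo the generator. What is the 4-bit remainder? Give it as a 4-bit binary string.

0001

Modulo-2 division of 101011001000 by 10111:
  pos 0: 10101 XOR 10111 = 00010
  pos 3: 10100 XOR 10111 = 00011
  pos 6: 11100 XOR 10111 = 01011
  pos 7: 10110 XOR 10111 = 00001
Remainder = 0001 (nonzero — an error is detected).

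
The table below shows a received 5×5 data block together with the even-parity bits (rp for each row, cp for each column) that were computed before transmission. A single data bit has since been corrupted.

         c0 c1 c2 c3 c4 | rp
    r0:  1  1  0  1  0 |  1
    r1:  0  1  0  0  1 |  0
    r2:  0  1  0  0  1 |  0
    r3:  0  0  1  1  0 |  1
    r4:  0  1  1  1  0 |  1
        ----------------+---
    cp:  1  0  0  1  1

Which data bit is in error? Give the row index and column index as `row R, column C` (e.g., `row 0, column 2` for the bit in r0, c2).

row 3, column 4

Recompute each row's even parity and compare to rp:
  r0: data parity 1, sent rp 1 → ok
  r1: data parity 0, sent rp 0 → ok
  r2: data parity 0, sent rp 0 → ok
  r3: data parity 0, sent rp 1 → mismatch
  r4: data parity 1, sent rp 1 → ok
Recompute each column's even parity and compare to cp:
  c0: data parity 1, sent cp 1 → ok
  c1: data parity 0, sent cp 0 → ok
  c2: data parity 0, sent cp 0 → ok
  c3: data parity 1, sent cp 1 → ok
  c4: data parity 0, sent cp 1 → mismatch
Exactly one row (r3) and one column (c4) fail → the flipped bit is at their intersection.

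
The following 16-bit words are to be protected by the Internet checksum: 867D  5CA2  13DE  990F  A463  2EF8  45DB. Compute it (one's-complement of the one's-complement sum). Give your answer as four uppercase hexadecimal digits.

One's-complement addition (fold any carry out of bit 15 back into bit 0):
  0x867D + 0x5CA2 = 0x0E31F
  0xE31F + 0x13DE = 0x0F6FD
  0xF6FD + 0x990F = 0x1900C → wrap carry → 0x900D
  0x900D + 0xA463 = 0x13470 → wrap carry → 0x3471
  0x3471 + 0x2EF8 = 0x06369
  0x6369 + 0x45DB = 0x0A944
One's-complement sum = 0xA944.
Checksum = ~0xA944 & 0xFFFF = 0x56BB.

56BB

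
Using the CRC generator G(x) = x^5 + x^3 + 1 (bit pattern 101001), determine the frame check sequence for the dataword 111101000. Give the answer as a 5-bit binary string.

Append 5 zeros: 11110100000000. Divide by 101001 (XOR where the leading bit is 1):
  pos 0: 111101 XOR 101001 = 010100
  pos 1: 101000 XOR 101001 = 000001
  pos 6: 100000 XOR 101001 = 001001
  pos 8: 100100 XOR 101001 = 001101
Remainder (last 5 bits) = 01101. This is the CRC / FCS.

01101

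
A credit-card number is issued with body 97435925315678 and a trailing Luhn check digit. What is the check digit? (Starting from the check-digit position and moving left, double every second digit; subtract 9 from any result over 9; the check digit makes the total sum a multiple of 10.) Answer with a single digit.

Partial digits right→left: 8 7 6 5 1 3 5 2 9 5 3 4 7 9
Double every second digit counting from the check-digit position (so the 1st, 3rd, 5th, ... of the partial from the right).
  doubled (with −9 where >9): 7 3 2 1 9 6 5 → sum 33
  kept as-is: 7 5 3 2 5 4 9 → sum 35
Total = 33 + 35 = 68.
Check digit = (10 − (68 mod 10)) mod 10 = 2.

2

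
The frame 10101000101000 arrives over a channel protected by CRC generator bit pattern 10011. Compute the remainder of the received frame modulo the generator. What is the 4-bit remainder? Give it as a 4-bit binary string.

Modulo-2 division of 10101000101000 by 10011:
  pos 0: 10101 XOR 10011 = 00110
  pos 2: 11000 XOR 10011 = 01011
  pos 3: 10110 XOR 10011 = 00101
  pos 5: 10110 XOR 10011 = 00101
  pos 7: 10110 XOR 10011 = 00101
  pos 9: 10100 XOR 10011 = 00111
Remainder = 0111 (nonzero — an error is detected).

0111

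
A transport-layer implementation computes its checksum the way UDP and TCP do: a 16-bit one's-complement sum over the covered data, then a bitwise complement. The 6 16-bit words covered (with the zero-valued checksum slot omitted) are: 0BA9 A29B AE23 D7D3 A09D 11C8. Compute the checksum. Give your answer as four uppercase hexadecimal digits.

One's-complement addition (fold any carry out of bit 15 back into bit 0):
  0x0BA9 + 0xA29B = 0x0AE44
  0xAE44 + 0xAE23 = 0x15C67 → wrap carry → 0x5C68
  0x5C68 + 0xD7D3 = 0x1343B → wrap carry → 0x343C
  0x343C + 0xA09D = 0x0D4D9
  0xD4D9 + 0x11C8 = 0x0E6A1
One's-complement sum = 0xE6A1.
Checksum = ~0xE6A1 & 0xFFFF = 0x195E.

195E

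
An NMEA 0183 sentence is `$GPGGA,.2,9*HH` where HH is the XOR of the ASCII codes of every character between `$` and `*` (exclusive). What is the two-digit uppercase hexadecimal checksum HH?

XOR the ASCII codes of the payload characters:
  'G' = 0x47 → acc = 0x47
  'P' = 0x50 → acc = 0x17
  'G' = 0x47 → acc = 0x50
  'G' = 0x47 → acc = 0x17
  'A' = 0x41 → acc = 0x56
  ',' = 0x2C → acc = 0x7A
  '.' = 0x2E → acc = 0x54
  '2' = 0x32 → acc = 0x66
  ',' = 0x2C → acc = 0x4A
  '9' = 0x39 → acc = 0x73
Checksum = 0x73.

73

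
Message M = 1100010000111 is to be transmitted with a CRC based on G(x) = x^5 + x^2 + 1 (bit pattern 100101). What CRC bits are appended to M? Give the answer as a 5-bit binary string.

Append 5 zeros: 110001000011100000. Divide by 100101 (XOR where the leading bit is 1):
  pos 0: 110001 XOR 100101 = 010100
  pos 1: 101000 XOR 100101 = 001101
  pos 3: 110100 XOR 100101 = 010001
  pos 4: 100010 XOR 100101 = 000111
  pos 7: 111111 XOR 100101 = 011010
  pos 8: 110100 XOR 100101 = 010001
  pos 9: 100010 XOR 100101 = 000111
  pos 12: 111000 XOR 100101 = 011101
Remainder (last 5 bits) = 11101. This is the CRC / FCS.

11101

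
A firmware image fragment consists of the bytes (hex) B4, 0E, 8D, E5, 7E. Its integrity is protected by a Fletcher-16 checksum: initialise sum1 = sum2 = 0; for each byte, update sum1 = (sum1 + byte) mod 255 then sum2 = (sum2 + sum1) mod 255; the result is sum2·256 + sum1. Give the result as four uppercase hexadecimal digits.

Running sums (mod 255):
  after byte 0 (B4): sum1=180, sum2=180
  after byte 1 (0E): sum1=194, sum2=119
  after byte 2 (8D): sum1=80, sum2=199
  after byte 3 (E5): sum1=54, sum2=253
  after byte 4 (7E): sum1=180, sum2=178
Checksum = sum2·256 + sum1 = 178·256 + 180 = 45748 = 0xB2B4.

B2B4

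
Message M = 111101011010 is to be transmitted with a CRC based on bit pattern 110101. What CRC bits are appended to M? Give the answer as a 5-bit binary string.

Append 5 zeros: 11110101101000000. Divide by 110101 (XOR where the leading bit is 1):
  pos 0: 111101 XOR 110101 = 001000
  pos 2: 100001 XOR 110101 = 010100
  pos 3: 101001 XOR 110101 = 011100
  pos 4: 111000 XOR 110101 = 001101
  pos 6: 110110 XOR 110101 = 000011
  pos 10: 110000 XOR 110101 = 000101
Remainder (last 5 bits) = 01010. This is the CRC / FCS.

01010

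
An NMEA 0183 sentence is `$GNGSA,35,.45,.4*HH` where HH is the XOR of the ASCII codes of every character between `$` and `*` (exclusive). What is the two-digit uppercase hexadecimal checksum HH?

XOR the ASCII codes of the payload characters:
  'G' = 0x47 → acc = 0x47
  'N' = 0x4E → acc = 0x09
  'G' = 0x47 → acc = 0x4E
  'S' = 0x53 → acc = 0x1D
  'A' = 0x41 → acc = 0x5C
  ',' = 0x2C → acc = 0x70
  '3' = 0x33 → acc = 0x43
  '5' = 0x35 → acc = 0x76
  ',' = 0x2C → acc = 0x5A
  '.' = 0x2E → acc = 0x74
  '4' = 0x34 → acc = 0x40
  '5' = 0x35 → acc = 0x75
  ',' = 0x2C → acc = 0x59
  '.' = 0x2E → acc = 0x77
  '4' = 0x34 → acc = 0x43
Checksum = 0x43.

43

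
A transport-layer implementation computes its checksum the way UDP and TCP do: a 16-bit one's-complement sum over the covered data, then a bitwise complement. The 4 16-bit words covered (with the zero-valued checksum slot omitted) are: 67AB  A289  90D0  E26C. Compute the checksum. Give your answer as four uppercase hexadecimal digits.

828D

One's-complement addition (fold any carry out of bit 15 back into bit 0):
  0x67AB + 0xA289 = 0x10A34 → wrap carry → 0x0A35
  0x0A35 + 0x90D0 = 0x09B05
  0x9B05 + 0xE26C = 0x17D71 → wrap carry → 0x7D72
One's-complement sum = 0x7D72.
Checksum = ~0x7D72 & 0xFFFF = 0x828D.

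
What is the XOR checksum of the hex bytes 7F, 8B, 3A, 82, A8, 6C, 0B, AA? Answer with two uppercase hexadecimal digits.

29

XOR the bytes together:
  start with 0x7F
  0x7F ⊕ 0x8B = 0xF4
  0xF4 ⊕ 0x3A = 0xCE
  0xCE ⊕ 0x82 = 0x4C
  0x4C ⊕ 0xA8 = 0xE4
  0xE4 ⊕ 0x6C = 0x88
  0x88 ⊕ 0x0B = 0x83
  0x83 ⊕ 0xAA = 0x29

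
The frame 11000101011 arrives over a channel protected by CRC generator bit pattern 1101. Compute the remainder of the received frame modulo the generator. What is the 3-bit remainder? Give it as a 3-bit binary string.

Modulo-2 division of 11000101011 by 1101:
  pos 0: 1100 XOR 1101 = 0001
  pos 3: 1010 XOR 1101 = 0111
  pos 4: 1111 XOR 1101 = 0010
  pos 6: 1001 XOR 1101 = 0100
  pos 7: 1001 XOR 1101 = 0100
Remainder = 100 (nonzero — an error is detected).

100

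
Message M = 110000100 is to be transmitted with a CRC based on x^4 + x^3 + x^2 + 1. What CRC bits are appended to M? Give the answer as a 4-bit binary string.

Append 4 zeros: 1100001000000. Divide by 11101 (XOR where the leading bit is 1):
  pos 0: 11000 XOR 11101 = 00101
  pos 2: 10101 XOR 11101 = 01000
  pos 3: 10000 XOR 11101 = 01101
  pos 4: 11010 XOR 11101 = 00111
  pos 6: 11100 XOR 11101 = 00001
Remainder (last 4 bits) = 0100. This is the CRC / FCS.

0100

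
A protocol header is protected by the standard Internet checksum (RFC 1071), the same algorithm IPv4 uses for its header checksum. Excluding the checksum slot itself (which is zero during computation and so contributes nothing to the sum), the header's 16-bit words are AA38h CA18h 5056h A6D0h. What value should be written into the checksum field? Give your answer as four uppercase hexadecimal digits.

9487

One's-complement addition (fold any carry out of bit 15 back into bit 0):
  0xAA38 + 0xCA18 = 0x17450 → wrap carry → 0x7451
  0x7451 + 0x5056 = 0x0C4A7
  0xC4A7 + 0xA6D0 = 0x16B77 → wrap carry → 0x6B78
One's-complement sum = 0x6B78.
Checksum = ~0x6B78 & 0xFFFF = 0x9487.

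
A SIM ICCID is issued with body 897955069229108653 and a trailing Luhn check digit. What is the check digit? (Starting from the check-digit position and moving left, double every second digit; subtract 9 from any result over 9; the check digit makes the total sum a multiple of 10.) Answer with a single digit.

1

Partial digits right→left: 3 5 6 8 0 1 9 2 2 9 6 0 5 5 9 7 9 8
Double every second digit counting from the check-digit position (so the 1st, 3rd, 5th, ... of the partial from the right).
  doubled (with −9 where >9): 6 3 0 9 4 3 1 9 9 → sum 44
  kept as-is: 5 8 1 2 9 0 5 7 8 → sum 45
Total = 44 + 45 = 89.
Check digit = (10 − (89 mod 10)) mod 10 = 1.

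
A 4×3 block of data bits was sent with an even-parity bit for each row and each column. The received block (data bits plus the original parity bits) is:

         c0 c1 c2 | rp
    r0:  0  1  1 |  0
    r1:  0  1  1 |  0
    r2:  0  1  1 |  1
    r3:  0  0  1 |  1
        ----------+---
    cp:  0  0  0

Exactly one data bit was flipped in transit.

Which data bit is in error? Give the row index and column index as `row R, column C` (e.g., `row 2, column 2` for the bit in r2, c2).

row 2, column 1

Recompute each row's even parity and compare to rp:
  r0: data parity 0, sent rp 0 → ok
  r1: data parity 0, sent rp 0 → ok
  r2: data parity 0, sent rp 1 → mismatch
  r3: data parity 1, sent rp 1 → ok
Recompute each column's even parity and compare to cp:
  c0: data parity 0, sent cp 0 → ok
  c1: data parity 1, sent cp 0 → mismatch
  c2: data parity 0, sent cp 0 → ok
Exactly one row (r2) and one column (c1) fail → the flipped bit is at their intersection.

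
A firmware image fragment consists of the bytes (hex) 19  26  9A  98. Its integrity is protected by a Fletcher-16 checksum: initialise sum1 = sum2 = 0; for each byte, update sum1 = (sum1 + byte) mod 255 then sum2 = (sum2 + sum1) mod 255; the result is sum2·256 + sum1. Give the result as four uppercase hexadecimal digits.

A472

Running sums (mod 255):
  after byte 0 (19): sum1=25, sum2=25
  after byte 1 (26): sum1=63, sum2=88
  after byte 2 (9A): sum1=217, sum2=50
  after byte 3 (98): sum1=114, sum2=164
Checksum = sum2·256 + sum1 = 164·256 + 114 = 42098 = 0xA472.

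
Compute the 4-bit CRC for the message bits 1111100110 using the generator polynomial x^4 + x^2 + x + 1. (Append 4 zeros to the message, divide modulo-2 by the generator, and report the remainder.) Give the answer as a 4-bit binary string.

1011

Append 4 zeros: 11111001100000. Divide by 10111 (XOR where the leading bit is 1):
  pos 0: 11111 XOR 10111 = 01000
  pos 1: 10000 XOR 10111 = 00111
  pos 3: 11101 XOR 10111 = 01010
  pos 4: 10101 XOR 10111 = 00010
  pos 7: 10000 XOR 10111 = 00111
  pos 9: 11100 XOR 10111 = 01011
Remainder (last 4 bits) = 1011. This is the CRC / FCS.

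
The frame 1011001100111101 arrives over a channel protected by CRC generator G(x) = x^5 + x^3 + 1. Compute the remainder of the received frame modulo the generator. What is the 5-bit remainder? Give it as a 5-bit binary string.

11110

Modulo-2 division of 1011001100111101 by 101001:
  pos 0: 101100 XOR 101001 = 000101
  pos 3: 101110 XOR 101001 = 000111
  pos 6: 111011 XOR 101001 = 010010
  pos 7: 100101 XOR 101001 = 001100
  pos 9: 110010 XOR 101001 = 011011
  pos 10: 110111 XOR 101001 = 011110
Remainder = 11110 (nonzero — an error is detected).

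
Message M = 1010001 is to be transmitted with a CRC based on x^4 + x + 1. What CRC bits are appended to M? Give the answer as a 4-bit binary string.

Append 4 zeros: 10100010000. Divide by 10011 (XOR where the leading bit is 1):
  pos 0: 10100 XOR 10011 = 00111
  pos 2: 11101 XOR 10011 = 01110
  pos 3: 11100 XOR 10011 = 01111
  pos 4: 11110 XOR 10011 = 01101
  pos 5: 11010 XOR 10011 = 01001
  pos 6: 10010 XOR 10011 = 00001
Remainder (last 4 bits) = 0001. This is the CRC / FCS.

0001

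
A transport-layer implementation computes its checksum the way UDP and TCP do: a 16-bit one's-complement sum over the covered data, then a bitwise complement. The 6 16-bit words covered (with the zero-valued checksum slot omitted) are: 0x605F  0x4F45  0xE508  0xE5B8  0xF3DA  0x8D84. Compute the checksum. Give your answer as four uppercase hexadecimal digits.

One's-complement addition (fold any carry out of bit 15 back into bit 0):
  0x605F + 0x4F45 = 0x0AFA4
  0xAFA4 + 0xE508 = 0x194AC → wrap carry → 0x94AD
  0x94AD + 0xE5B8 = 0x17A65 → wrap carry → 0x7A66
  0x7A66 + 0xF3DA = 0x16E40 → wrap carry → 0x6E41
  0x6E41 + 0x8D84 = 0x0FBC5
One's-complement sum = 0xFBC5.
Checksum = ~0xFBC5 & 0xFFFF = 0x043A.

043A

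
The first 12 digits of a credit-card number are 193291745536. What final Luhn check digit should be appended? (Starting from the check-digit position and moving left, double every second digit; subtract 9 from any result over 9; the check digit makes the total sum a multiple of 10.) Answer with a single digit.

5

Partial digits right→left: 6 3 5 5 4 7 1 9 2 3 9 1
Double every second digit counting from the check-digit position (so the 1st, 3rd, 5th, ... of the partial from the right).
  doubled (with −9 where >9): 3 1 8 2 4 9 → sum 27
  kept as-is: 3 5 7 9 3 1 → sum 28
Total = 27 + 28 = 55.
Check digit = (10 − (55 mod 10)) mod 10 = 5.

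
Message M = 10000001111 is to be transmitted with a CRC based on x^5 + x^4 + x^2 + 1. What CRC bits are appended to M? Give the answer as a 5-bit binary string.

10110

Append 5 zeros: 1000000111100000. Divide by 110101 (XOR where the leading bit is 1):
  pos 0: 100000 XOR 110101 = 010101
  pos 1: 101010 XOR 110101 = 011111
  pos 2: 111111 XOR 110101 = 001010
  pos 4: 101011 XOR 110101 = 011110
  pos 5: 111101 XOR 110101 = 001000
  pos 7: 100000 XOR 110101 = 010101
  pos 8: 101010 XOR 110101 = 011111
  pos 9: 111110 XOR 110101 = 001011
Remainder (last 5 bits) = 10110. This is the CRC / FCS.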